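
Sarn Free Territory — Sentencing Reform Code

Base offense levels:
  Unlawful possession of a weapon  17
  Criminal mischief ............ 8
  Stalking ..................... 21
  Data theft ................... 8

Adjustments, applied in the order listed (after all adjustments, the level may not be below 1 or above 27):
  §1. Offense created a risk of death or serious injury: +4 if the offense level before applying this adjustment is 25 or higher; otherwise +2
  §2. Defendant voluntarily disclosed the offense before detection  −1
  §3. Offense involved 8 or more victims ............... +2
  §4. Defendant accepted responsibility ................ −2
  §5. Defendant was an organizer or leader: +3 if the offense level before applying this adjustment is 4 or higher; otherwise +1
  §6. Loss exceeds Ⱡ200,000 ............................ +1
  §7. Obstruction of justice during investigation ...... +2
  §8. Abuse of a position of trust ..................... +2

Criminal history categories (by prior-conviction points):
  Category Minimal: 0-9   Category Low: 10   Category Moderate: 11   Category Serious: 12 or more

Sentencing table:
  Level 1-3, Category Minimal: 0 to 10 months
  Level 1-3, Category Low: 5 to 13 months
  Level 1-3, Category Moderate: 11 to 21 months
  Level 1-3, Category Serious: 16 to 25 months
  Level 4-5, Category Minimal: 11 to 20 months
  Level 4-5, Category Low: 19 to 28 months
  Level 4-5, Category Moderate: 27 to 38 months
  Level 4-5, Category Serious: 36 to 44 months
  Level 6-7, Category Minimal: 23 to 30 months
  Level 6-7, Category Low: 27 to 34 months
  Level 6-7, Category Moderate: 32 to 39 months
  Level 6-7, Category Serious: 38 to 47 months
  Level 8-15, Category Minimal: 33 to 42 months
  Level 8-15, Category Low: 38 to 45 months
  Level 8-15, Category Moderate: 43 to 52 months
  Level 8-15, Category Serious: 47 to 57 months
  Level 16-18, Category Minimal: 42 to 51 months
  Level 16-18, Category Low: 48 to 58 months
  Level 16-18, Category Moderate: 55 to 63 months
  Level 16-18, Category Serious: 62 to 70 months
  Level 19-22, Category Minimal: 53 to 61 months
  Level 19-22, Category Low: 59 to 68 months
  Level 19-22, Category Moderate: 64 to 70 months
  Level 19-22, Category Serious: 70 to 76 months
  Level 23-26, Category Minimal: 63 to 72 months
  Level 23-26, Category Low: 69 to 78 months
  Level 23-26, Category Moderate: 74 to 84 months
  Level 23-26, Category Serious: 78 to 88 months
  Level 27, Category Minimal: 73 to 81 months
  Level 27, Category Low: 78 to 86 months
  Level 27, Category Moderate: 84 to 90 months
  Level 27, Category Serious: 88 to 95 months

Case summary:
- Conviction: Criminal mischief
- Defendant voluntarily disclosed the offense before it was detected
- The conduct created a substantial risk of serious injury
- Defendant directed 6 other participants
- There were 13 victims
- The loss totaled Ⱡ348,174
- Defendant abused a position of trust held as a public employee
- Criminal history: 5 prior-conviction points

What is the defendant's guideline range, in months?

Base offense level for criminal mischief: 8.
§1 applies (level before this adjustment is 8 < 25, so +2): 8 + 2 = 10.
§2 applies: 10 − 1 = 9.
§3 applies: 9 + 2 = 11.
§5 applies (level before this adjustment is 11 ≥ 4, so +3): 11 + 3 = 14.
§6 applies: 14 + 1 = 15.
§8 applies: 15 + 2 = 17.
Final offense level: 17.
Criminal history: 5 prior points → Category Minimal (0-9).
Level 17 falls in the 16-18 band.
Grid: Level 16-18 × Category Minimal = 42-51 months.

42-51 months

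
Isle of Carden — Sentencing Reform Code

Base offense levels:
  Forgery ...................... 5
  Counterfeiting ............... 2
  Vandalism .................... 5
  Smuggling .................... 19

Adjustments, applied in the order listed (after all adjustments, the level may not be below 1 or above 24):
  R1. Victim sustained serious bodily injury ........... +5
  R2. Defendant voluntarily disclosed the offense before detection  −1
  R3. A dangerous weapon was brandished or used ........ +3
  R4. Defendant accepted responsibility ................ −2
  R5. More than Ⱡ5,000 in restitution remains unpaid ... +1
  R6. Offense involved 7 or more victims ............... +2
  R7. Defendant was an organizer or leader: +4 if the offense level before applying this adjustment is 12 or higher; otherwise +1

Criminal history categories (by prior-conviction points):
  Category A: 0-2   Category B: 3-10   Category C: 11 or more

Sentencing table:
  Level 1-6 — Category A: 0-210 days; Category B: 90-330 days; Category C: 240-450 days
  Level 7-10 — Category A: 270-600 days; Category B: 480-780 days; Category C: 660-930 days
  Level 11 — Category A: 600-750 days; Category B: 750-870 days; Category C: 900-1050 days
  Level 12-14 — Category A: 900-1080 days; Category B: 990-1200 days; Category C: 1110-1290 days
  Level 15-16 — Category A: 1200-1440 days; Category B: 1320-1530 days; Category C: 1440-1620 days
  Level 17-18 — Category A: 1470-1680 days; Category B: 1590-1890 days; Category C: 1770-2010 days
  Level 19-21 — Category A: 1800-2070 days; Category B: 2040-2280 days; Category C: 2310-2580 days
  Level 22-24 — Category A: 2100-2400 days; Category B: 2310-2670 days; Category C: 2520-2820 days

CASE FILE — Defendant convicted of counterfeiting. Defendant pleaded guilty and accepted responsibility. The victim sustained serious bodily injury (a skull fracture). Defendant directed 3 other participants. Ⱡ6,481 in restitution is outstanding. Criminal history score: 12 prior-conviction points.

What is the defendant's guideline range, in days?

Base offense level for counterfeiting: 2.
R1 applies: 2 + 5 = 7.
R4 applies: 7 − 2 = 5.
R5 applies: 5 + 1 = 6.
R7 applies (level before this adjustment is 6 < 12, so +1): 6 + 1 = 7.
Final offense level: 7.
Criminal history: 12 prior points → Category C (11+).
Level 7 falls in the 7-10 band.
Grid: Level 7-10 × Category C = 660-930 days.

660-930 days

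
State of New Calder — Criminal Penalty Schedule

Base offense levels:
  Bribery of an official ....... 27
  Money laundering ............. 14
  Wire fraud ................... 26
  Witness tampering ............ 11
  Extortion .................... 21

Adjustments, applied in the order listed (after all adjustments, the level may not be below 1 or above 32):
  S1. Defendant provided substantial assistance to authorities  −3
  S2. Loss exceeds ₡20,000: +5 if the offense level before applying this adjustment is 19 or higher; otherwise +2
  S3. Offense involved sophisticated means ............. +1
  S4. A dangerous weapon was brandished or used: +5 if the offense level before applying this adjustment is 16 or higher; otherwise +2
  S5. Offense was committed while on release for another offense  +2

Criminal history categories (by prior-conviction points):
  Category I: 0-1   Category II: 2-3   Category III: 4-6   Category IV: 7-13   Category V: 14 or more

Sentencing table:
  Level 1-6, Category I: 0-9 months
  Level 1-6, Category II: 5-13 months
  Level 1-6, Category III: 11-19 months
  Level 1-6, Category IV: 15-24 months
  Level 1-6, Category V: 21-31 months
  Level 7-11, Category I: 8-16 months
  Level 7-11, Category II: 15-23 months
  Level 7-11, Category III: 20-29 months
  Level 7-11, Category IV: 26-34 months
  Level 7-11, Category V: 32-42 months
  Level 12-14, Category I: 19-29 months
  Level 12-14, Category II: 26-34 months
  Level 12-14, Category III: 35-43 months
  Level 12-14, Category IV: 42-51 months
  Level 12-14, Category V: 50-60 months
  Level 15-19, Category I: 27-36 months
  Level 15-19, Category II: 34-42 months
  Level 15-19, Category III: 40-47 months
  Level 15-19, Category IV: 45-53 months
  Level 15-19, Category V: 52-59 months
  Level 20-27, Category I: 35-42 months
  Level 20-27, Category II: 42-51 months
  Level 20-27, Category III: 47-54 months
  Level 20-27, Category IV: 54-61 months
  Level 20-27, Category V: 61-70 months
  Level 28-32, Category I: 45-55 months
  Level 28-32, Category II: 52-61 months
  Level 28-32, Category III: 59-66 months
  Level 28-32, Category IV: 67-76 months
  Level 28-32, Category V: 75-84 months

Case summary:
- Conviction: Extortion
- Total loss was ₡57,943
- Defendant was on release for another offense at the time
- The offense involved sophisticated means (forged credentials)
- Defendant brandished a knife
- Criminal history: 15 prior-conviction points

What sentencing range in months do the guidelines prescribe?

75-84 months

Base offense level for extortion: 21.
S2 applies (level before this adjustment is 21 ≥ 19, so +5): 21 + 5 = 26.
S3 applies: 26 + 1 = 27.
S4 applies (level before this adjustment is 27 ≥ 16, so +5): 27 + 5 = 32.
S5 applies: 32 + 2 = 34.
Level 34 exceeds the maximum of 32; capped at 32.
Final offense level: 32.
Criminal history: 15 prior points → Category V (14+).
Level 32 falls in the 28-32 band.
Grid: Level 28-32 × Category V = 75-84 months.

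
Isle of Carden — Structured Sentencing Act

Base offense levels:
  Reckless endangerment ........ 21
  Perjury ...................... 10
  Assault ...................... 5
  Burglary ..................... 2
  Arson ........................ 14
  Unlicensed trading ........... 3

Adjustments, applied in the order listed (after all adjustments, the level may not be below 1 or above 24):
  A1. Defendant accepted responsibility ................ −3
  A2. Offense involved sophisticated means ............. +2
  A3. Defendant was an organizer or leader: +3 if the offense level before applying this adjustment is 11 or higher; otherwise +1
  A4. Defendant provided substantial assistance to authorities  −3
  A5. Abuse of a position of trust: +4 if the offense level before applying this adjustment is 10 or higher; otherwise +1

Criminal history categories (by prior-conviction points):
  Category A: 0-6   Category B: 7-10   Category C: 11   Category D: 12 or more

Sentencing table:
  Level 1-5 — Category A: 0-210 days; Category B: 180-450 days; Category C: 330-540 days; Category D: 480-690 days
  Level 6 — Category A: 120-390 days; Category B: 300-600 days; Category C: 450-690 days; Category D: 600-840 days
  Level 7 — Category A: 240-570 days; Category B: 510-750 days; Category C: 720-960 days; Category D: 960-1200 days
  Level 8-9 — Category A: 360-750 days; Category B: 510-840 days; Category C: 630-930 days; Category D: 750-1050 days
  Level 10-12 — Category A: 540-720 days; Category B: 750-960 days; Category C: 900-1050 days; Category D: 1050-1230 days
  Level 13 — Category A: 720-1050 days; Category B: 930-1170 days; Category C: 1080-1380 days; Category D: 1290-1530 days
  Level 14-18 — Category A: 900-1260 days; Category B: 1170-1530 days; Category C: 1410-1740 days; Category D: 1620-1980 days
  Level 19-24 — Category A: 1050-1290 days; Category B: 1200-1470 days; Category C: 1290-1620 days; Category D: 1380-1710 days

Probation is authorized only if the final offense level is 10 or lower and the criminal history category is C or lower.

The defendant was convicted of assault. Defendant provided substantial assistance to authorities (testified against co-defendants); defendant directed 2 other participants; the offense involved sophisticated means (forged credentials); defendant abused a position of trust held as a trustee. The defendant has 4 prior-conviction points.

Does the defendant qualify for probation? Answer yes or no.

Yes

Base offense level for assault: 5.
A2 applies: 5 + 2 = 7.
A3 applies (level before this adjustment is 7 < 11, so +1): 7 + 1 = 8.
A4 applies: 8 − 3 = 5.
A5 applies (level before this adjustment is 5 < 10, so +1): 5 + 1 = 6.
Final offense level: 6.
Criminal history: 4 prior points → Category A (0-6).
Level 6 falls in the 6 band.
Grid: Level 6 × Category A = 120-390 days.
Probation check: level 6 ≤ 10 and category A ≤ C → eligible.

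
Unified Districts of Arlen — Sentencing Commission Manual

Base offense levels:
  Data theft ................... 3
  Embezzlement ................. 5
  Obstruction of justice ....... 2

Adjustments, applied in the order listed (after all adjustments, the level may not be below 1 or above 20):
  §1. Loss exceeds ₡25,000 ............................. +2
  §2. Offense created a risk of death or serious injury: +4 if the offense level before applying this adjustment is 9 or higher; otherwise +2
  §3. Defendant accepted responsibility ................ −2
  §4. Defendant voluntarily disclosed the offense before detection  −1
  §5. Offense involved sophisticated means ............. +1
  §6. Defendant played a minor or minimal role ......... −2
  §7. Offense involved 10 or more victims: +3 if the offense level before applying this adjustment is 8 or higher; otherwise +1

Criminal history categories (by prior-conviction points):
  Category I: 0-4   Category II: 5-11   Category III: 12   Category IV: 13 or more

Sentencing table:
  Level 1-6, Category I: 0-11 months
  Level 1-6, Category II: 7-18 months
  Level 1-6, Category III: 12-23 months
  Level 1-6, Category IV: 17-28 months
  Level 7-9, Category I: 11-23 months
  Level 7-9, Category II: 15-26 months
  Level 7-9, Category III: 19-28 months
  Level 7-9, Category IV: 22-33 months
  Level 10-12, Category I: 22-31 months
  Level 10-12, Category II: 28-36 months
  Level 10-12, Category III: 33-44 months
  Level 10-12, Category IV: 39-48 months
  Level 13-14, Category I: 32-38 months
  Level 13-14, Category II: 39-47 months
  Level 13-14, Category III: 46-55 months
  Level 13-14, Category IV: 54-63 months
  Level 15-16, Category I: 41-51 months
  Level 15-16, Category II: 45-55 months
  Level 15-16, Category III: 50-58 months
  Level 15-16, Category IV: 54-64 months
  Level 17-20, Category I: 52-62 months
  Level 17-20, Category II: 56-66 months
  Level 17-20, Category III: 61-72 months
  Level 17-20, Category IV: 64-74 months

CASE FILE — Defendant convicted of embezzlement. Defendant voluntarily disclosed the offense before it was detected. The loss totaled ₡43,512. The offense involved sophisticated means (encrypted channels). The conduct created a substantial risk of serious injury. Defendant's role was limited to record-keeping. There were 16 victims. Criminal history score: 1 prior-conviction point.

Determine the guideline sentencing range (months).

Base offense level for embezzlement: 5.
§1 applies: 5 + 2 = 7.
§2 applies (level before this adjustment is 7 < 9, so +2): 7 + 2 = 9.
§3 does not apply.
§4 applies: 9 − 1 = 8.
§5 applies: 8 + 1 = 9.
§6 applies: 9 − 2 = 7.
§7 applies (level before this adjustment is 7 < 8, so +1): 7 + 1 = 8.
Final offense level: 8.
Criminal history: 1 prior point → Category I (0-4).
Level 8 falls in the 7-9 band.
Grid: Level 7-9 × Category I = 11-23 months.

11-23 months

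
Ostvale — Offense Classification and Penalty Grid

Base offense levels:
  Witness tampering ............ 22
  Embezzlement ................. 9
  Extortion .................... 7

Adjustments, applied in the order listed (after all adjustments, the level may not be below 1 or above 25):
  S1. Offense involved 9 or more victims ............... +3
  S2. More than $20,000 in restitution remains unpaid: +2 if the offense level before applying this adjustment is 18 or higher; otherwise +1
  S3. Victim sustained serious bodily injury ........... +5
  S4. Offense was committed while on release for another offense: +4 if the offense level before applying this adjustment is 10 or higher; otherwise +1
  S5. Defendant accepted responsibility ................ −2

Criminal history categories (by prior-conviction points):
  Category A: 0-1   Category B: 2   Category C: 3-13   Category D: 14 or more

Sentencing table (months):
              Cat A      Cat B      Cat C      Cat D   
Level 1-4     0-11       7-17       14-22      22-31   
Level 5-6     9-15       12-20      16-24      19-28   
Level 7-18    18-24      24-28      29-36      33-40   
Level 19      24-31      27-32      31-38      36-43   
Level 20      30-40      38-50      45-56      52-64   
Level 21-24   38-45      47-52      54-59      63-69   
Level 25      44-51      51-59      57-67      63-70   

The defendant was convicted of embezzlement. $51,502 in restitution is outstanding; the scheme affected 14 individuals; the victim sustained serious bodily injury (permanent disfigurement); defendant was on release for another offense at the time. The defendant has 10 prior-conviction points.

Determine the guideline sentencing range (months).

Base offense level for embezzlement: 9.
S1 applies: 9 + 3 = 12.
S2 applies (level before this adjustment is 12 < 18, so +1): 12 + 1 = 13.
S3 applies: 13 + 5 = 18.
S4 applies (level before this adjustment is 18 ≥ 10, so +4): 18 + 4 = 22.
Final offense level: 22.
Criminal history: 10 prior points → Category C (3-13).
Level 22 falls in the 21-24 band.
Grid: Level 21-24 × Category C = 54-59 months.

54-59 months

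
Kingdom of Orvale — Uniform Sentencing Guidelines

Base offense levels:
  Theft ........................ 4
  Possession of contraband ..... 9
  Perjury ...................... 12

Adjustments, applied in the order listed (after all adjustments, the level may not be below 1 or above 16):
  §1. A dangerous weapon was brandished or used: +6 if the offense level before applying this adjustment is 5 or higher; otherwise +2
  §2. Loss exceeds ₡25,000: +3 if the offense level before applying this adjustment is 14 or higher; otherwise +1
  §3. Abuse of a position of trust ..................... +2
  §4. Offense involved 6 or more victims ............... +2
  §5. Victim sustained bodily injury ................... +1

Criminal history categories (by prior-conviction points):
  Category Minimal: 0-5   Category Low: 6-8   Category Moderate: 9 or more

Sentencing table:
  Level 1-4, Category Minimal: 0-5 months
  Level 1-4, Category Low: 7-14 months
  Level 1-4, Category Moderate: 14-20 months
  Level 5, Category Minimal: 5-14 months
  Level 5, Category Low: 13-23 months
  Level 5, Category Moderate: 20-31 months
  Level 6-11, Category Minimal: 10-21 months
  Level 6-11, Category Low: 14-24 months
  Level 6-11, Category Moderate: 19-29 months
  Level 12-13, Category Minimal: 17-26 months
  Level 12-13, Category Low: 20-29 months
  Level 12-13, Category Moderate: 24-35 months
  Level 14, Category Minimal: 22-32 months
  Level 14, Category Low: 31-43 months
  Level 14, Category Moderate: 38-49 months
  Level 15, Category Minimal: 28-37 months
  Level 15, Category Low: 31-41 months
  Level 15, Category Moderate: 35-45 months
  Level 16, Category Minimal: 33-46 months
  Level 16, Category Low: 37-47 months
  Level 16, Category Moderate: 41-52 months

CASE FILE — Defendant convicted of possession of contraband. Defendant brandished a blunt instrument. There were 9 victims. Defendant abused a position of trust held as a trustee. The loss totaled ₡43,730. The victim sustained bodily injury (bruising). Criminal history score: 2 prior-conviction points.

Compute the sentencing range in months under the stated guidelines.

Base offense level for possession of contraband: 9.
§1 applies (level before this adjustment is 9 ≥ 5, so +6): 9 + 6 = 15.
§2 applies (level before this adjustment is 15 ≥ 14, so +3): 15 + 3 = 18.
§3 applies: 18 + 2 = 20.
§4 applies: 20 + 2 = 22.
§5 applies: 22 + 1 = 23.
Level 23 exceeds the maximum of 16; capped at 16.
Final offense level: 16.
Criminal history: 2 prior points → Category Minimal (0-5).
Level 16 falls in the 16 band.
Grid: Level 16 × Category Minimal = 33-46 months.

33-46 months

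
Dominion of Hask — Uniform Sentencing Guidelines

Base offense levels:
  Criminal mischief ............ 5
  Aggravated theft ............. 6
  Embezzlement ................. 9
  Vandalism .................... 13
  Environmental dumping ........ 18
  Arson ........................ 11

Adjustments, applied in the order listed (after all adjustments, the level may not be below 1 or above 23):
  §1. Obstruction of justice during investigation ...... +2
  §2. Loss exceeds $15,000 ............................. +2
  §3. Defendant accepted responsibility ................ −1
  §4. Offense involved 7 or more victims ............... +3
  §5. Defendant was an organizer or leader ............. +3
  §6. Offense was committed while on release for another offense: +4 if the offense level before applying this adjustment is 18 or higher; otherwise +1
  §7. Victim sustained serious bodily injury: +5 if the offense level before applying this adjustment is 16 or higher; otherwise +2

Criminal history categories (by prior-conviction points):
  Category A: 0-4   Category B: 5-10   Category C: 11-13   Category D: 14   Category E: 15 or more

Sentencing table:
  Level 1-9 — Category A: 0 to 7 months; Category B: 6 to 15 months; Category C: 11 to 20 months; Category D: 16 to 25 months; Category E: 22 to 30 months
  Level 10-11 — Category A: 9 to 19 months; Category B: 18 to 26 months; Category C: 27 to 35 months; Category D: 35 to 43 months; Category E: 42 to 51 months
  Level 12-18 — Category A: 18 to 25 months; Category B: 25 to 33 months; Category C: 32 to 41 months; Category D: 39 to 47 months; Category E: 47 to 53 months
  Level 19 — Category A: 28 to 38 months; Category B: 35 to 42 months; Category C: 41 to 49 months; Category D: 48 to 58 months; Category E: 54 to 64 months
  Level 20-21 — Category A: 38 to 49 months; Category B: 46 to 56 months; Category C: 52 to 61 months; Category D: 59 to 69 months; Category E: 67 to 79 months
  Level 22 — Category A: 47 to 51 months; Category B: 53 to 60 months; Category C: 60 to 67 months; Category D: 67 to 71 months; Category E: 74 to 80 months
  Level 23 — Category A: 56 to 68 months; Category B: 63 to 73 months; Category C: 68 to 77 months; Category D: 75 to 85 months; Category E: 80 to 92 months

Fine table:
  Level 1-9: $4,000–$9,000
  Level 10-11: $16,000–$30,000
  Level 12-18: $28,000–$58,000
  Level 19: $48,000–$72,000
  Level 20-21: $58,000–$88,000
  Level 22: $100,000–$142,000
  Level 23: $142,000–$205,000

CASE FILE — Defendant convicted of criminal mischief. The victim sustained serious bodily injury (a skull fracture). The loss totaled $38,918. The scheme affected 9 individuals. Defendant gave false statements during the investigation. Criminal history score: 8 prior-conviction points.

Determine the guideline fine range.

Base offense level for criminal mischief: 5.
§1 applies: 5 + 2 = 7.
§2 applies: 7 + 2 = 9.
§4 applies: 9 + 3 = 12.
§5 does not apply.
§7 applies (level before this adjustment is 12 < 16, so +2): 12 + 2 = 14.
Final offense level: 14.
Level 14 falls in the 12-18 band.
Fine table: Level 12-18 → $28,000–$58,000.

$28,000–$58,000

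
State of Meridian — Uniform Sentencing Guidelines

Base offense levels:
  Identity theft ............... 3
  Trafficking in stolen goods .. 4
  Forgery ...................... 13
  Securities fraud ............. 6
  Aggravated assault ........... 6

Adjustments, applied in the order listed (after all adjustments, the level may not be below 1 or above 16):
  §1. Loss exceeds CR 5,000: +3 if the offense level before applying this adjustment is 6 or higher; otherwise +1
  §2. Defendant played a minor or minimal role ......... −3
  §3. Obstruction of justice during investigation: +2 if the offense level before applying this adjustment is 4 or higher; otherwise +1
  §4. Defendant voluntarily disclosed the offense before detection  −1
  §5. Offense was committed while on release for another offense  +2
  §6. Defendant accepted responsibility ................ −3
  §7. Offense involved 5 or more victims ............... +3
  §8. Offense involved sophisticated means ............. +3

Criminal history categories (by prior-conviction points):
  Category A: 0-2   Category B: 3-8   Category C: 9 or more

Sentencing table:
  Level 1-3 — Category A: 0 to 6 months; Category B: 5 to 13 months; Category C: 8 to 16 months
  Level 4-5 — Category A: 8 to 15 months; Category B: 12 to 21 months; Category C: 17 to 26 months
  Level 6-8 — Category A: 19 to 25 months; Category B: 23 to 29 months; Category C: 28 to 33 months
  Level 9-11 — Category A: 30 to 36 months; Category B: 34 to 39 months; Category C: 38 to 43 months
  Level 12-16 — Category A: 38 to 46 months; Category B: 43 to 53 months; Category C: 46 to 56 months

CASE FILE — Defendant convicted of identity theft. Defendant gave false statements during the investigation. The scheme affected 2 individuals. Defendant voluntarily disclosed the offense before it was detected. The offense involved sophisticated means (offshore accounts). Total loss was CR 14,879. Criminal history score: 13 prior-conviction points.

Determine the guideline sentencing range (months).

Base offense level for identity theft: 3.
§1 applies (level before this adjustment is 3 < 6, so +1): 3 + 1 = 4.
§3 applies (level before this adjustment is 4 ≥ 4, so +2): 4 + 2 = 6.
§4 applies: 6 − 1 = 5.
§5 does not apply.
§7 does not apply.
§8 applies: 5 + 3 = 8.
Final offense level: 8.
Criminal history: 13 prior points → Category C (9+).
Level 8 falls in the 6-8 band.
Grid: Level 6-8 × Category C = 28-33 months.

28-33 months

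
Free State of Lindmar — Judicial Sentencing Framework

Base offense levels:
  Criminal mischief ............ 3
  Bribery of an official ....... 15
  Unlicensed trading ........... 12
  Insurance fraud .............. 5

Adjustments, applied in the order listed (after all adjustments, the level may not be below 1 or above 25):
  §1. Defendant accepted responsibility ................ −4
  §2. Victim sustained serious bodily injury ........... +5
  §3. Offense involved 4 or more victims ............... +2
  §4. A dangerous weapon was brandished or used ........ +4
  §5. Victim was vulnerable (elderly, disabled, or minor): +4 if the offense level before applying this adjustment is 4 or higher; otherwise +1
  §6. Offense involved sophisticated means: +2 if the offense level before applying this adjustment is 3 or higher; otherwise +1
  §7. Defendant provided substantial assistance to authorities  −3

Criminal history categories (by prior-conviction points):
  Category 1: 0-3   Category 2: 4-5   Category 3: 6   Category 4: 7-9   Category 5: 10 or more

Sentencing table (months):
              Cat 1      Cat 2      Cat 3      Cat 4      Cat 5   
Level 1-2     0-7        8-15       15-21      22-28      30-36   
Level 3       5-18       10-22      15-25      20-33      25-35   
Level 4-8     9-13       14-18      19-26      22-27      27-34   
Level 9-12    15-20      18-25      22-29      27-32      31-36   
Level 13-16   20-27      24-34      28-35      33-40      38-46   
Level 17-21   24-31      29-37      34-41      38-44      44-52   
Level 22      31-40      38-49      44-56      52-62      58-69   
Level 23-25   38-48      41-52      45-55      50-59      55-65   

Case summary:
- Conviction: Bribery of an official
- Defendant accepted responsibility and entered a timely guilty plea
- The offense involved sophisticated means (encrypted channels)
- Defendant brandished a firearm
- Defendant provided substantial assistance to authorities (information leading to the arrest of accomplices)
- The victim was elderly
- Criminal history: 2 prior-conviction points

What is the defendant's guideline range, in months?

24-31 months

Base offense level for bribery of an official: 15.
§1 applies: 15 − 4 = 11.
§3 does not apply.
§4 applies: 11 + 4 = 15.
§5 applies (level before this adjustment is 15 ≥ 4, so +4): 15 + 4 = 19.
§6 applies (level before this adjustment is 19 ≥ 3, so +2): 19 + 2 = 21.
§7 applies: 21 − 3 = 18.
Final offense level: 18.
Criminal history: 2 prior points → Category 1 (0-3).
Level 18 falls in the 17-21 band.
Grid: Level 17-21 × Category 1 = 24-31 months.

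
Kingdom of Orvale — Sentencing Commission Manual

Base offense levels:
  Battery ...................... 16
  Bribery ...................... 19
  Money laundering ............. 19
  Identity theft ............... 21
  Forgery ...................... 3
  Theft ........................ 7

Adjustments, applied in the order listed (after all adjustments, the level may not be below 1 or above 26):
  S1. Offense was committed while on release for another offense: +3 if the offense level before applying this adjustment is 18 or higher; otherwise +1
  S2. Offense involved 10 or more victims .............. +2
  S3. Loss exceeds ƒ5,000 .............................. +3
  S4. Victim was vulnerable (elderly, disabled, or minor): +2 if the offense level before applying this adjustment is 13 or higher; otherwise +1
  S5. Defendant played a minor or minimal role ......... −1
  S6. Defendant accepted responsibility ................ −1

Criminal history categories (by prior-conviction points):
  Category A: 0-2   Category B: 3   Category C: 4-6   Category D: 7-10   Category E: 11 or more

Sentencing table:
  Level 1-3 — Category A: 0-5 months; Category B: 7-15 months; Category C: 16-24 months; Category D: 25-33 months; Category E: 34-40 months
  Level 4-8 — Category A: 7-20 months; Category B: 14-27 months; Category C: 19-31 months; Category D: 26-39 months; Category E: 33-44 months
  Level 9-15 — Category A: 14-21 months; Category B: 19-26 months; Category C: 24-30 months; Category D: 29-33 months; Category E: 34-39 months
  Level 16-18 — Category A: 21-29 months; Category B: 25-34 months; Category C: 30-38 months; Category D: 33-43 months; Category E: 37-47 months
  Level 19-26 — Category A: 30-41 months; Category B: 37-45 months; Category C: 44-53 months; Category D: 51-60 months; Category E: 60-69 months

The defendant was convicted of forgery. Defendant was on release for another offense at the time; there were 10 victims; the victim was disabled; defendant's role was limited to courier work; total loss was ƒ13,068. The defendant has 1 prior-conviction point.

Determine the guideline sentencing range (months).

Base offense level for forgery: 3.
S1 applies (level before this adjustment is 3 < 18, so +1): 3 + 1 = 4.
S2 applies: 4 + 2 = 6.
S3 applies: 6 + 3 = 9.
S4 applies (level before this adjustment is 9 < 13, so +1): 9 + 1 = 10.
S5 applies: 10 − 1 = 9.
Final offense level: 9.
Criminal history: 1 prior point → Category A (0-2).
Level 9 falls in the 9-15 band.
Grid: Level 9-15 × Category A = 14-21 months.

14-21 months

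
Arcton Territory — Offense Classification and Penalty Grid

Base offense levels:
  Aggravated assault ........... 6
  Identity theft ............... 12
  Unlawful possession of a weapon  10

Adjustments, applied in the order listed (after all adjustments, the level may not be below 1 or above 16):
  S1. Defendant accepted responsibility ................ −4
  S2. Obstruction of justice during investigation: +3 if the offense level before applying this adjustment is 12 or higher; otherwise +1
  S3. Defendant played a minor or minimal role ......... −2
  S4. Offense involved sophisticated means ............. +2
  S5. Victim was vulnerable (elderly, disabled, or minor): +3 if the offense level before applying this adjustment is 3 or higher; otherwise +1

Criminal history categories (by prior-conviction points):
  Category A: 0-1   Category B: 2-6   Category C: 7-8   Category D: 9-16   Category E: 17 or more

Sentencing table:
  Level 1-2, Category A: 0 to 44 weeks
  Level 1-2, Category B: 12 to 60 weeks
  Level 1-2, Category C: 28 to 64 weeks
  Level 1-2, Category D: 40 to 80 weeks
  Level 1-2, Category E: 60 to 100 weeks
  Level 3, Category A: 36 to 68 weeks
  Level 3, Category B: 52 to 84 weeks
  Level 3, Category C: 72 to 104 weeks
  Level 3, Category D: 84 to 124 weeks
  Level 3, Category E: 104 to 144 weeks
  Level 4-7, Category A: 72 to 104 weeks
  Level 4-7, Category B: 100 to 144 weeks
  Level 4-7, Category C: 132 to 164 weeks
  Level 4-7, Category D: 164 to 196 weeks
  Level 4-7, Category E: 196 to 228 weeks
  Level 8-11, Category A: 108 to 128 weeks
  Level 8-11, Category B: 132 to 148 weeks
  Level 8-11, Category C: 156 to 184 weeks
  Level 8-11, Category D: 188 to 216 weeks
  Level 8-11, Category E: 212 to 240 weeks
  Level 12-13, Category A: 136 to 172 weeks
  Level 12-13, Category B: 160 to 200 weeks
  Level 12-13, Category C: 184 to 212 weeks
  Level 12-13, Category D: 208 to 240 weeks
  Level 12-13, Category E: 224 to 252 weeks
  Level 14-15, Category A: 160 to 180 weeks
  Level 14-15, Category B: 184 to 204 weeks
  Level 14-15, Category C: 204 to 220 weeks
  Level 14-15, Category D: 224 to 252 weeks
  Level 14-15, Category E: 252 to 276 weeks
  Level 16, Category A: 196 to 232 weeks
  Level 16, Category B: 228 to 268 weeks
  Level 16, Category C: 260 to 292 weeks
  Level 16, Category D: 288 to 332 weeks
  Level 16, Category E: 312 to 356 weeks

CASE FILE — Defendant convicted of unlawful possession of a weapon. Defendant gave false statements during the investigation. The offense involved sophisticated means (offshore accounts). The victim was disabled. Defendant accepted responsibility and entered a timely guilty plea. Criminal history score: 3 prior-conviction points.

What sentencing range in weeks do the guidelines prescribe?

Base offense level for unlawful possession of a weapon: 10.
S1 applies: 10 − 4 = 6.
S2 applies (level before this adjustment is 6 < 12, so +1): 6 + 1 = 7.
S4 applies: 7 + 2 = 9.
S5 applies (level before this adjustment is 9 ≥ 3, so +3): 9 + 3 = 12.
Final offense level: 12.
Criminal history: 3 prior points → Category B (2-6).
Level 12 falls in the 12-13 band.
Grid: Level 12-13 × Category B = 160-200 weeks.

160-200 weeks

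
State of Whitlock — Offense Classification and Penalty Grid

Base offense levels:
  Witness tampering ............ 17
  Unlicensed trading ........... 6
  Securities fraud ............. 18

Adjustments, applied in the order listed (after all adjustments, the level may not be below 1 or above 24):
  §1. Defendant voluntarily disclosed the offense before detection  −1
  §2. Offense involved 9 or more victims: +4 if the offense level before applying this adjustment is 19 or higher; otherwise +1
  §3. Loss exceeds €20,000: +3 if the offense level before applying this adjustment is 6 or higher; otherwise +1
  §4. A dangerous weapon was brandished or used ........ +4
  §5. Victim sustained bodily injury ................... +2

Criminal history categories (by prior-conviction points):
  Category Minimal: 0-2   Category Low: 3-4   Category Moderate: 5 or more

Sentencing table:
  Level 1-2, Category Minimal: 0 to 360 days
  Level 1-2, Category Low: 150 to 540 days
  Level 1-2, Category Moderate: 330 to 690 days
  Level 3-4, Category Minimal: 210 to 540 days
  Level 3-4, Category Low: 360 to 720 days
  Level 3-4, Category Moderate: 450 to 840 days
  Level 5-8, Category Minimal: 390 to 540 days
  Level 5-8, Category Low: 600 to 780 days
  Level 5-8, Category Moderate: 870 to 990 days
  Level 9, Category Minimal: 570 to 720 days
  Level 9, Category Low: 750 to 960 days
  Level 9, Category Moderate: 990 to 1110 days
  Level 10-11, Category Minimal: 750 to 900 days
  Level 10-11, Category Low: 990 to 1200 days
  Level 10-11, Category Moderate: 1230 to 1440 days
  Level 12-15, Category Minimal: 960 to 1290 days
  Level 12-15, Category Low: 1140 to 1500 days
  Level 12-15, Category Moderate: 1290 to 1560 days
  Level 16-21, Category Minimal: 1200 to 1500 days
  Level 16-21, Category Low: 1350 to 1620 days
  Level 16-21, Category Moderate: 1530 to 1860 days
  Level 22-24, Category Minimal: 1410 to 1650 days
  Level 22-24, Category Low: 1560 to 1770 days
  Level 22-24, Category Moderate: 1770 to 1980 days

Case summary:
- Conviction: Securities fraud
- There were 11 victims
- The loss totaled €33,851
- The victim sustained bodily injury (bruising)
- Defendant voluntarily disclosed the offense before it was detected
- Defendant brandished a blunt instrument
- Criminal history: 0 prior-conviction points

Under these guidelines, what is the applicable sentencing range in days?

Base offense level for securities fraud: 18.
§1 applies: 18 − 1 = 17.
§2 applies (level before this adjustment is 17 < 19, so +1): 17 + 1 = 18.
§3 applies (level before this adjustment is 18 ≥ 6, so +3): 18 + 3 = 21.
§4 applies: 21 + 4 = 25.
§5 applies: 25 + 2 = 27.
Level 27 exceeds the maximum of 24; capped at 24.
Final offense level: 24.
Criminal history: 0 prior points → Category Minimal (0-2).
Level 24 falls in the 22-24 band.
Grid: Level 22-24 × Category Minimal = 1410-1650 days.

1410-1650 days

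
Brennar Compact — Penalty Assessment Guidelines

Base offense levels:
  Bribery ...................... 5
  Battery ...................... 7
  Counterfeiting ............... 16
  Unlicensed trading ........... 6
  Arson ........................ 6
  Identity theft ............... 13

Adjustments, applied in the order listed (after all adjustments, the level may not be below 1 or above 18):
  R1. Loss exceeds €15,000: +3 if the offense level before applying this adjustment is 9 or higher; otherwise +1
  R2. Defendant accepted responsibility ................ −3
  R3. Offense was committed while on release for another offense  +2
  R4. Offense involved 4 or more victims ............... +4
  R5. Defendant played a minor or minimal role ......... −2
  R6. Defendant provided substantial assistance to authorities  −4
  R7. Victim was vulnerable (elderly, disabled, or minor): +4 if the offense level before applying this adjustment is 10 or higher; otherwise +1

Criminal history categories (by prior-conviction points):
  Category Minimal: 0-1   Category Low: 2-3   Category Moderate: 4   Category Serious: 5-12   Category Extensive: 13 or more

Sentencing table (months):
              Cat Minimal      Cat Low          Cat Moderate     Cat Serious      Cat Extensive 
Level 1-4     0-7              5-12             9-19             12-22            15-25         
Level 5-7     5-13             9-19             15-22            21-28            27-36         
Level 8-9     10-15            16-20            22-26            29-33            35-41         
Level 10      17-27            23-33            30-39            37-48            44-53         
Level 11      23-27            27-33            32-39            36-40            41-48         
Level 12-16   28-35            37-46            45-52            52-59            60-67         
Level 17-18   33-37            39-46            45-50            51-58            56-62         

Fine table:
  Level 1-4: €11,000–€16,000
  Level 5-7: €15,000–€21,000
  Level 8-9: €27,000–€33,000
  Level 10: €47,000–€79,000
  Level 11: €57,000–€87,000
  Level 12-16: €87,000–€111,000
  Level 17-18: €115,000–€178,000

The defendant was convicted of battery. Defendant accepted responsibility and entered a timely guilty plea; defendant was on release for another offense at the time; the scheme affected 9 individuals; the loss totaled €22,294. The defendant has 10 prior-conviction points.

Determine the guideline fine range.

€57,000–€87,000

Base offense level for battery: 7.
R1 applies (level before this adjustment is 7 < 9, so +1): 7 + 1 = 8.
R2 applies: 8 − 3 = 5.
R3 applies: 5 + 2 = 7.
R4 applies: 7 + 4 = 11.
R5 does not apply.
Final offense level: 11.
Level 11 falls in the 11 band.
Fine table: Level 11 → €57,000–€87,000.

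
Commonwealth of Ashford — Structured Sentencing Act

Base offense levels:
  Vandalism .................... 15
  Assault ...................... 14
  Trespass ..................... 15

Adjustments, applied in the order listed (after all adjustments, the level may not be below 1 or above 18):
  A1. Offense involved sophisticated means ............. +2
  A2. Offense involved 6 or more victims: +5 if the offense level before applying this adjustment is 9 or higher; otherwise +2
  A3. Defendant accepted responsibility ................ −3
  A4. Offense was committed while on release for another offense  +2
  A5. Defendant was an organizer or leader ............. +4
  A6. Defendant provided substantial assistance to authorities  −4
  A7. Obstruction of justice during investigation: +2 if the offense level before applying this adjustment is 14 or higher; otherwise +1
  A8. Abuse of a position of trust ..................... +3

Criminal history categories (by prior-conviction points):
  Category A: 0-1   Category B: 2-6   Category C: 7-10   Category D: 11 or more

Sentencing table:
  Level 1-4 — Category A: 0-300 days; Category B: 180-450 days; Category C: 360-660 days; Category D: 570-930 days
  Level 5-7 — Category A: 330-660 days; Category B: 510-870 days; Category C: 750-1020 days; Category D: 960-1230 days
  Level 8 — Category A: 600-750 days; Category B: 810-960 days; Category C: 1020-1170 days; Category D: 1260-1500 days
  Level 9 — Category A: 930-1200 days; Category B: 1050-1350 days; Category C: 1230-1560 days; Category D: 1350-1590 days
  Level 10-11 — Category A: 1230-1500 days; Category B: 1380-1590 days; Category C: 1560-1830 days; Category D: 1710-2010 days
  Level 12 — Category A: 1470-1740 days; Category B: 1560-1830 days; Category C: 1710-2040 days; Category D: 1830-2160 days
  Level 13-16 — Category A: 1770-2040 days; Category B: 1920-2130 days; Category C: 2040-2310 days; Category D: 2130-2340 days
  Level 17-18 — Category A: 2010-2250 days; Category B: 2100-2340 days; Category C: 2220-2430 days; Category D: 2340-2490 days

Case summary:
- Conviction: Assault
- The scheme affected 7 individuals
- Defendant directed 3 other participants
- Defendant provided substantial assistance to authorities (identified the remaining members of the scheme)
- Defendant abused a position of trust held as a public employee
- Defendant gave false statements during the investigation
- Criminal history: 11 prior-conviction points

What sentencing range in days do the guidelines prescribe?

2340-2490 days

Base offense level for assault: 14.
A2 applies (level before this adjustment is 14 ≥ 9, so +5): 14 + 5 = 19.
A3 does not apply.
A5 applies: 19 + 4 = 23.
A6 applies: 23 − 4 = 19.
A7 applies (level before this adjustment is 19 ≥ 14, so +2): 19 + 2 = 21.
A8 applies: 21 + 3 = 24.
Level 24 exceeds the maximum of 18; capped at 18.
Final offense level: 18.
Criminal history: 11 prior points → Category D (11+).
Level 18 falls in the 17-18 band.
Grid: Level 17-18 × Category D = 2340-2490 days.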